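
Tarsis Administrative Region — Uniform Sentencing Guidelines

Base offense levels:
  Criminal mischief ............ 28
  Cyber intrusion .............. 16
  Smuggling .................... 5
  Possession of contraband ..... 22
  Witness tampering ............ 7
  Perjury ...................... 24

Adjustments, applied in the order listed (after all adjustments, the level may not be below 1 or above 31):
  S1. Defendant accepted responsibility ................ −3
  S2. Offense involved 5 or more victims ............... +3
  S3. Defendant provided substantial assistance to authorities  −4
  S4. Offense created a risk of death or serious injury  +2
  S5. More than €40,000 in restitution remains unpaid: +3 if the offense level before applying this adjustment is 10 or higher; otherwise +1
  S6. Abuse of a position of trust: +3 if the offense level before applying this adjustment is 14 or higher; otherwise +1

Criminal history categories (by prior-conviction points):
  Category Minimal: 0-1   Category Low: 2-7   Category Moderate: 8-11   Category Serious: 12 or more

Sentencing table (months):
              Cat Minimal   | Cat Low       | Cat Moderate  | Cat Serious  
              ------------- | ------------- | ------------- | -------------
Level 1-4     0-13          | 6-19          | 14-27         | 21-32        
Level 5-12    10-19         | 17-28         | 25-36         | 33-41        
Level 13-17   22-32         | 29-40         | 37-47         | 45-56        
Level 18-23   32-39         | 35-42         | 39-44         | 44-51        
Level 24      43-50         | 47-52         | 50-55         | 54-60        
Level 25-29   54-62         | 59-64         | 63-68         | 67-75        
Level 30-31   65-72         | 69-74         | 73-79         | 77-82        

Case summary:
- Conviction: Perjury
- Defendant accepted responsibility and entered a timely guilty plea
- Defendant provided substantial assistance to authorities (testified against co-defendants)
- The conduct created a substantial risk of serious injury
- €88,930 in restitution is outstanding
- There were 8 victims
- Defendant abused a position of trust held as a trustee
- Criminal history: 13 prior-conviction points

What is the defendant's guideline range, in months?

67-75 months

Base offense level for perjury: 24.
S1 applies: 24 − 3 = 21.
S2 applies: 21 + 3 = 24.
S3 applies: 24 − 4 = 20.
S4 applies: 20 + 2 = 22.
S5 applies (level before this adjustment is 22 ≥ 10, so +3): 22 + 3 = 25.
S6 applies (level before this adjustment is 25 ≥ 14, so +3): 25 + 3 = 28.
Final offense level: 28.
Criminal history: 13 prior points → Category Serious (12+).
Level 28 falls in the 25-29 band.
Grid: Level 25-29 × Category Serious = 67-75 months.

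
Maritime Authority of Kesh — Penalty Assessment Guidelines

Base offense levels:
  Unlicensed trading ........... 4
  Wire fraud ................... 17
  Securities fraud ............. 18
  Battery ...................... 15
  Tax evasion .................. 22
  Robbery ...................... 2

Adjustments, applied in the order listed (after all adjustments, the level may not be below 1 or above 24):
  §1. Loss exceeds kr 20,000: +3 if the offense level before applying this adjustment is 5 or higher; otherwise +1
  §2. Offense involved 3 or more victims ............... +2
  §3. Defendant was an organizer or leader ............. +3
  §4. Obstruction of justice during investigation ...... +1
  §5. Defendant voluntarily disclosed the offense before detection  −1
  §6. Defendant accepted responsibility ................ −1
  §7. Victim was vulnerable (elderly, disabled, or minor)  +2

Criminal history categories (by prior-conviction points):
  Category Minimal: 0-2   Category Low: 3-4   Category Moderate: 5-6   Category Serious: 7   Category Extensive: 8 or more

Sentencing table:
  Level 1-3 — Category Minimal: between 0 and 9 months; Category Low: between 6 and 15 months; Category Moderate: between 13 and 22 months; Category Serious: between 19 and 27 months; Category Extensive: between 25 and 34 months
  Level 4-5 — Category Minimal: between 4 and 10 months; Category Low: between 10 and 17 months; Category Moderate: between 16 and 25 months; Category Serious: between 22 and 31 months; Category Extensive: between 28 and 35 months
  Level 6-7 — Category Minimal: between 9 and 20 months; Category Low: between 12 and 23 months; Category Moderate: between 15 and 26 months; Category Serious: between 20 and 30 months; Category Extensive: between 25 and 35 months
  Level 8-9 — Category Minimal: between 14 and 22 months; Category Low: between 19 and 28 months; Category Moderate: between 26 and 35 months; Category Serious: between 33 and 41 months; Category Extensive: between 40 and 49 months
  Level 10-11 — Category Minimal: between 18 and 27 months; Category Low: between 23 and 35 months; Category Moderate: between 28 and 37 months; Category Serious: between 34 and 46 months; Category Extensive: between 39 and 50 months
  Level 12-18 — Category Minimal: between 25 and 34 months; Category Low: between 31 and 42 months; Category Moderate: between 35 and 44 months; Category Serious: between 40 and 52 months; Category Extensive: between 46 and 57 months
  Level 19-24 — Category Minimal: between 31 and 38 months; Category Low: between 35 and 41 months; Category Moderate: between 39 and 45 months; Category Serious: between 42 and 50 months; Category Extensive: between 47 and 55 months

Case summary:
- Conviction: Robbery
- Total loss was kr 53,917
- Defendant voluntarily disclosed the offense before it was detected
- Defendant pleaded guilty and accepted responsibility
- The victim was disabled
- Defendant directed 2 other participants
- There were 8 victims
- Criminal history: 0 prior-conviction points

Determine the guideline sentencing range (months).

14-22 months

Base offense level for robbery: 2.
§1 applies (level before this adjustment is 2 < 5, so +1): 2 + 1 = 3.
§2 applies: 3 + 2 = 5.
§3 applies: 5 + 3 = 8.
§4 does not apply.
§5 applies: 8 − 1 = 7.
§6 applies: 7 − 1 = 6.
§7 applies: 6 + 2 = 8.
Final offense level: 8.
Criminal history: 0 prior points → Category Minimal (0-2).
Level 8 falls in the 8-9 band.
Grid: Level 8-9 × Category Minimal = 14-22 months.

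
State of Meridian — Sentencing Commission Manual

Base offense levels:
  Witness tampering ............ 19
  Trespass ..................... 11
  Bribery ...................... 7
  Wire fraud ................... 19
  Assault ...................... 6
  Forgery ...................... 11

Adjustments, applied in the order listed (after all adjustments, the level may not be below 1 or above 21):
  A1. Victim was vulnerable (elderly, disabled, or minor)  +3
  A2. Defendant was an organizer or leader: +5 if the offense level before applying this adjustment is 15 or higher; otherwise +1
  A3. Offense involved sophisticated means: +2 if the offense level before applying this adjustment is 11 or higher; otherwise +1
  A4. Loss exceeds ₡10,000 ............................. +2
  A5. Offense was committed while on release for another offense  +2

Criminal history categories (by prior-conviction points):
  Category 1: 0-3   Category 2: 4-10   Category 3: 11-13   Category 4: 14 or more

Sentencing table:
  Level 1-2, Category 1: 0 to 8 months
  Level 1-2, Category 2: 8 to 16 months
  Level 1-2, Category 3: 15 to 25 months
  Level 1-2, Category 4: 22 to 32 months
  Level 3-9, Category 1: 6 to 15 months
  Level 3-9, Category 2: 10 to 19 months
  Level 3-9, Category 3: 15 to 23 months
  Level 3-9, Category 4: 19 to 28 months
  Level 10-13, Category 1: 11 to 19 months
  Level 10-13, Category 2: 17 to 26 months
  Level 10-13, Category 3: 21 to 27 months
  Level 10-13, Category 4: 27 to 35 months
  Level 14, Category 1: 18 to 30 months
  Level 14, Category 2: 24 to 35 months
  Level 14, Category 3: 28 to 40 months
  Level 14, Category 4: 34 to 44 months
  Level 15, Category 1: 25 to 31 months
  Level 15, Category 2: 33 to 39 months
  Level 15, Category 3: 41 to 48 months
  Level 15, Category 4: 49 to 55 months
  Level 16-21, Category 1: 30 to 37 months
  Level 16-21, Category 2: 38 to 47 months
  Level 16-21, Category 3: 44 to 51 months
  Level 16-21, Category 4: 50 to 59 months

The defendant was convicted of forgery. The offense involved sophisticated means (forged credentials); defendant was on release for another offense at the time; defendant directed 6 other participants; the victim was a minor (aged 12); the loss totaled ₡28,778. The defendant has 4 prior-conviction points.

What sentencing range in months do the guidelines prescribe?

38-47 months

Base offense level for forgery: 11.
A1 applies: 11 + 3 = 14.
A2 applies (level before this adjustment is 14 < 15, so +1): 14 + 1 = 15.
A3 applies (level before this adjustment is 15 ≥ 11, so +2): 15 + 2 = 17.
A4 applies: 17 + 2 = 19.
A5 applies: 19 + 2 = 21.
Final offense level: 21.
Criminal history: 4 prior points → Category 2 (4-10).
Level 21 falls in the 16-21 band.
Grid: Level 16-21 × Category 2 = 38-47 months.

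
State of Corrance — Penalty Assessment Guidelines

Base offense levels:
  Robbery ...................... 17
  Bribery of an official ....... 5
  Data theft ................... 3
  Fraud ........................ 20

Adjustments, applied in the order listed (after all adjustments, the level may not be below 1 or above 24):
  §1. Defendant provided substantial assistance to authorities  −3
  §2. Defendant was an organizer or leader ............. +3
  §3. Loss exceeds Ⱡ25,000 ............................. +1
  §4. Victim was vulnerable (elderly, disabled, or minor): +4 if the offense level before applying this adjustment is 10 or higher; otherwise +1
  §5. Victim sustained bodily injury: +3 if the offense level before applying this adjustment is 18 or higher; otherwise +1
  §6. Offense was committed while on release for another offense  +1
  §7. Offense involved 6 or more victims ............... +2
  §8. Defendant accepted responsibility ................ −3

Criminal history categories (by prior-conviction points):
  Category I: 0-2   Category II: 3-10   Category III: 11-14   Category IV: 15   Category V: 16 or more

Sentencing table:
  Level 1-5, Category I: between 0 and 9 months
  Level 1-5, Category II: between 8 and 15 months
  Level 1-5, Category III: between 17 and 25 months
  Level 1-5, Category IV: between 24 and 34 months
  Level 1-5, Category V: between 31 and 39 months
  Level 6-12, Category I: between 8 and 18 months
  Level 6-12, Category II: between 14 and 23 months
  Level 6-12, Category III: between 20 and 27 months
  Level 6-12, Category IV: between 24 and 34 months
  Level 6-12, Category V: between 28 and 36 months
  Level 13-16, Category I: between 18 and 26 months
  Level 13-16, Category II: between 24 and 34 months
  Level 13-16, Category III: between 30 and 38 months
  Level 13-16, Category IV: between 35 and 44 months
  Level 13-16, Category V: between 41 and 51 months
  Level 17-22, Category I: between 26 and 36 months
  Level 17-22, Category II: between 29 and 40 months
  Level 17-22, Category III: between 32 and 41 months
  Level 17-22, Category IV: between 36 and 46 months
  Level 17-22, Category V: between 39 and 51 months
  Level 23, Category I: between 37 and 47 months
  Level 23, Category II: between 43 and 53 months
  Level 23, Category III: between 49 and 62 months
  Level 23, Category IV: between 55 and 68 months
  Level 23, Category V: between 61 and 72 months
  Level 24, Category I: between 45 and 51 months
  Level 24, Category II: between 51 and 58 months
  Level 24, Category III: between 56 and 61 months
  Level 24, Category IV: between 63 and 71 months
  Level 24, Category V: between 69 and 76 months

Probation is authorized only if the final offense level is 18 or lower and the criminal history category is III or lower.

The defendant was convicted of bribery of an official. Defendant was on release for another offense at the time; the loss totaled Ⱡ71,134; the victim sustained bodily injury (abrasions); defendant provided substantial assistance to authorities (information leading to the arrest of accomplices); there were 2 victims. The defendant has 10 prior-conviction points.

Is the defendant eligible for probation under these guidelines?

Base offense level for bribery of an official: 5.
§1 applies: 5 − 3 = 2.
§3 applies: 2 + 1 = 3.
§4 does not apply.
§5 applies (level before this adjustment is 3 < 18, so +1): 3 + 1 = 4.
§6 applies: 4 + 1 = 5.
§7 does not apply.
Final offense level: 5.
Criminal history: 10 prior points → Category II (3-10).
Level 5 falls in the 1-5 band.
Grid: Level 1-5 × Category II = 8-15 months.
Probation check: level 5 ≤ 18 and category II ≤ III → eligible.

Yes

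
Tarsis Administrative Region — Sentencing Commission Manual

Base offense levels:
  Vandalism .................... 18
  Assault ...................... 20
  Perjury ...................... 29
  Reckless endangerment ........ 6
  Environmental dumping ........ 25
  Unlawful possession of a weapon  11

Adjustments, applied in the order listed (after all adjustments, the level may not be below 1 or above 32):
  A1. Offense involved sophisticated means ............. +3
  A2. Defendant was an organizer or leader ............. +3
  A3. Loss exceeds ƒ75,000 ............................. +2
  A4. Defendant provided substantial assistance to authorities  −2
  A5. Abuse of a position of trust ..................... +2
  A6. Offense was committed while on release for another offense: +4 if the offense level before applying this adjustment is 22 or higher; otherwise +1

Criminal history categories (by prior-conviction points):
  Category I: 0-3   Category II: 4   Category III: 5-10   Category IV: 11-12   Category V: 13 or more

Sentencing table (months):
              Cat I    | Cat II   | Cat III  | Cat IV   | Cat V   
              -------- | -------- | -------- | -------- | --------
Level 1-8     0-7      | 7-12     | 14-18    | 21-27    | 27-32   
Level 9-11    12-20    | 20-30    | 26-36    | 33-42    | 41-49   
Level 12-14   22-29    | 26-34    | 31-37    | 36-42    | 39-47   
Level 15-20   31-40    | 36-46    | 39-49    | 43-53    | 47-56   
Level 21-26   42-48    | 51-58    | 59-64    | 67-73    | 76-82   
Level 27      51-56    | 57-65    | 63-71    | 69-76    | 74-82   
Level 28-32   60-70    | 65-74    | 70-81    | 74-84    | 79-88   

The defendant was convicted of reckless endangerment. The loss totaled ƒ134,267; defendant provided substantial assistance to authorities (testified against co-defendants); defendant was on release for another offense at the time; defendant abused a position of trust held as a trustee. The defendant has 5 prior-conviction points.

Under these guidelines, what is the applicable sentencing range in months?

26-36 months

Base offense level for reckless endangerment: 6.
A1 does not apply.
A3 applies: 6 + 2 = 8.
A4 applies: 8 − 2 = 6.
A5 applies: 6 + 2 = 8.
A6 applies (level before this adjustment is 8 < 22, so +1): 8 + 1 = 9.
Final offense level: 9.
Criminal history: 5 prior points → Category III (5-10).
Level 9 falls in the 9-11 band.
Grid: Level 9-11 × Category III = 26-36 months.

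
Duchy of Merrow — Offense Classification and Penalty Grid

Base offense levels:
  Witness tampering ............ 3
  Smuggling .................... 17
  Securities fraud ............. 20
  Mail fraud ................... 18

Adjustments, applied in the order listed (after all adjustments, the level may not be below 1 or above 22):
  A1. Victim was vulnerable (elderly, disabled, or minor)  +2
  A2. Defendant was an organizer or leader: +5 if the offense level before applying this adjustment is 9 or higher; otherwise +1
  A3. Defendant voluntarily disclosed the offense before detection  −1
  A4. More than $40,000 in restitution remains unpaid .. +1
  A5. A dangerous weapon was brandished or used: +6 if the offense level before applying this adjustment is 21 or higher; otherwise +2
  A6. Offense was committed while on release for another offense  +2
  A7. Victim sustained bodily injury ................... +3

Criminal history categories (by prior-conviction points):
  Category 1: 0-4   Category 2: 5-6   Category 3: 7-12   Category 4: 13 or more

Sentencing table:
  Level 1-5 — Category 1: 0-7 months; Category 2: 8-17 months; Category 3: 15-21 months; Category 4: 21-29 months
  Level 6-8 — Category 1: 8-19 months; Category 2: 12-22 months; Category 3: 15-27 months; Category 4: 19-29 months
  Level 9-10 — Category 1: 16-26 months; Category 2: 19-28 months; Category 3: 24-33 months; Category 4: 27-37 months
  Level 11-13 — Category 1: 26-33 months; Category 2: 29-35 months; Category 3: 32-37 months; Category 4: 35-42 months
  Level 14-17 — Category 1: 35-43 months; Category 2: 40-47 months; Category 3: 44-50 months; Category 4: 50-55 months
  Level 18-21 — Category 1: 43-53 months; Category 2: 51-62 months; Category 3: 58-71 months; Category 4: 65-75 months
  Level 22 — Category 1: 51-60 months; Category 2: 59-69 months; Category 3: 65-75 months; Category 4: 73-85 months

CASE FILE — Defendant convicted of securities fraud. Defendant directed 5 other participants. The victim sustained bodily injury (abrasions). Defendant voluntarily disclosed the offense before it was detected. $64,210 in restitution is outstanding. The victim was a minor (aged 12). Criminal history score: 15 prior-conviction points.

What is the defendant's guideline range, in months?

73-85 months

Base offense level for securities fraud: 20.
A1 applies: 20 + 2 = 22.
A2 applies (level before this adjustment is 22 ≥ 9, so +5): 22 + 5 = 27.
A3 applies: 27 − 1 = 26.
A4 applies: 26 + 1 = 27.
A6 does not apply.
A7 applies: 27 + 3 = 30.
Level 30 exceeds the maximum of 22; capped at 22.
Final offense level: 22.
Criminal history: 15 prior points → Category 4 (13+).
Level 22 falls in the 22 band.
Grid: Level 22 × Category 4 = 73-85 months.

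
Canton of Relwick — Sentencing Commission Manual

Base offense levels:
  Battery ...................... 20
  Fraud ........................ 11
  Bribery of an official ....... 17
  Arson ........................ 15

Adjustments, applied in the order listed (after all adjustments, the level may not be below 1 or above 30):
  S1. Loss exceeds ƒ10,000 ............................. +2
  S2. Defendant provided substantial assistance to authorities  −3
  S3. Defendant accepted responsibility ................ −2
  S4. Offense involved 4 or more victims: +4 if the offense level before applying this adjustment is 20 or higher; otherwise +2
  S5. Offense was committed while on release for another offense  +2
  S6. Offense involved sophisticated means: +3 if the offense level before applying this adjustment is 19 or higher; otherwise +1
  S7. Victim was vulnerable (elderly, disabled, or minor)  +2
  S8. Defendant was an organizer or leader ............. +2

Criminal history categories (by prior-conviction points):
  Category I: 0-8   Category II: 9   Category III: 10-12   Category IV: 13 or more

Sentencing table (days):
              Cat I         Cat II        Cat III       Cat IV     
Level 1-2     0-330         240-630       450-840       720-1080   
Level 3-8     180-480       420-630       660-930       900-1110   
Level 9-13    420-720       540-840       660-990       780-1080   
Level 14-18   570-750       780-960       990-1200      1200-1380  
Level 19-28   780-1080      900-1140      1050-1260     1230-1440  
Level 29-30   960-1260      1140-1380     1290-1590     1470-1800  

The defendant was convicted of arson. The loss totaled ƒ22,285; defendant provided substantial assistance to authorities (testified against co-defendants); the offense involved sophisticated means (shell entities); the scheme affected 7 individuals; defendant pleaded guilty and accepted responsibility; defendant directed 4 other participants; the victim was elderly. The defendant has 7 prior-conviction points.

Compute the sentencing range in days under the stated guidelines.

780-1080 days

Base offense level for arson: 15.
S1 applies: 15 + 2 = 17.
S2 applies: 17 − 3 = 14.
S3 applies: 14 − 2 = 12.
S4 applies (level before this adjustment is 12 < 20, so +2): 12 + 2 = 14.
S5 does not apply.
S6 applies (level before this adjustment is 14 < 19, so +1): 14 + 1 = 15.
S7 applies: 15 + 2 = 17.
S8 applies: 17 + 2 = 19.
Final offense level: 19.
Criminal history: 7 prior points → Category I (0-8).
Level 19 falls in the 19-28 band.
Grid: Level 19-28 × Category I = 780-1080 days.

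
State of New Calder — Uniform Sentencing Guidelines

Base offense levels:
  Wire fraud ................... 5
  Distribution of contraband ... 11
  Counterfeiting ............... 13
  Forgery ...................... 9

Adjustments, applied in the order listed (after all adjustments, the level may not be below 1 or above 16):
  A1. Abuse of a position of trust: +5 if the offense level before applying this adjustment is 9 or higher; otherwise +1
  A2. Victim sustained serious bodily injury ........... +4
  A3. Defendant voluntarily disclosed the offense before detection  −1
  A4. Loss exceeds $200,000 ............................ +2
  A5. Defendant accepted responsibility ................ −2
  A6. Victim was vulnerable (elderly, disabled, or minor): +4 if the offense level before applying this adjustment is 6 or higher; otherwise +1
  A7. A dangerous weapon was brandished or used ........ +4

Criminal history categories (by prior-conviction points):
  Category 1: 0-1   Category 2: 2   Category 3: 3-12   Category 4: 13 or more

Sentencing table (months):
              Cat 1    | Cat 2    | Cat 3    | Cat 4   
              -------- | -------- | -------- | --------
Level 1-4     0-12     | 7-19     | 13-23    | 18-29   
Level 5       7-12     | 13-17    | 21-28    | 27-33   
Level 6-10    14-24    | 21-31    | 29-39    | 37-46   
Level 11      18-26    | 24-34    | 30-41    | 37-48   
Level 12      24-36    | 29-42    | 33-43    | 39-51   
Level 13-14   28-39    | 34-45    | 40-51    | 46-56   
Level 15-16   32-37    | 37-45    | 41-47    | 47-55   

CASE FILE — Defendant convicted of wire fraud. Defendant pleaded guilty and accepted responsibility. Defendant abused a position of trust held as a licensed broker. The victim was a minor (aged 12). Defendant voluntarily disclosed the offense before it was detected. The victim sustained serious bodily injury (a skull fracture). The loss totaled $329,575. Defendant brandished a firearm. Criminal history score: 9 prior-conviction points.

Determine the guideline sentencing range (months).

41-47 months

Base offense level for wire fraud: 5.
A1 applies (level before this adjustment is 5 < 9, so +1): 5 + 1 = 6.
A2 applies: 6 + 4 = 10.
A3 applies: 10 − 1 = 9.
A4 applies: 9 + 2 = 11.
A5 applies: 11 − 2 = 9.
A6 applies (level before this adjustment is 9 ≥ 6, so +4): 9 + 4 = 13.
A7 applies: 13 + 4 = 17.
Level 17 exceeds the maximum of 16; capped at 16.
Final offense level: 16.
Criminal history: 9 prior points → Category 3 (3-12).
Level 16 falls in the 15-16 band.
Grid: Level 15-16 × Category 3 = 41-47 months.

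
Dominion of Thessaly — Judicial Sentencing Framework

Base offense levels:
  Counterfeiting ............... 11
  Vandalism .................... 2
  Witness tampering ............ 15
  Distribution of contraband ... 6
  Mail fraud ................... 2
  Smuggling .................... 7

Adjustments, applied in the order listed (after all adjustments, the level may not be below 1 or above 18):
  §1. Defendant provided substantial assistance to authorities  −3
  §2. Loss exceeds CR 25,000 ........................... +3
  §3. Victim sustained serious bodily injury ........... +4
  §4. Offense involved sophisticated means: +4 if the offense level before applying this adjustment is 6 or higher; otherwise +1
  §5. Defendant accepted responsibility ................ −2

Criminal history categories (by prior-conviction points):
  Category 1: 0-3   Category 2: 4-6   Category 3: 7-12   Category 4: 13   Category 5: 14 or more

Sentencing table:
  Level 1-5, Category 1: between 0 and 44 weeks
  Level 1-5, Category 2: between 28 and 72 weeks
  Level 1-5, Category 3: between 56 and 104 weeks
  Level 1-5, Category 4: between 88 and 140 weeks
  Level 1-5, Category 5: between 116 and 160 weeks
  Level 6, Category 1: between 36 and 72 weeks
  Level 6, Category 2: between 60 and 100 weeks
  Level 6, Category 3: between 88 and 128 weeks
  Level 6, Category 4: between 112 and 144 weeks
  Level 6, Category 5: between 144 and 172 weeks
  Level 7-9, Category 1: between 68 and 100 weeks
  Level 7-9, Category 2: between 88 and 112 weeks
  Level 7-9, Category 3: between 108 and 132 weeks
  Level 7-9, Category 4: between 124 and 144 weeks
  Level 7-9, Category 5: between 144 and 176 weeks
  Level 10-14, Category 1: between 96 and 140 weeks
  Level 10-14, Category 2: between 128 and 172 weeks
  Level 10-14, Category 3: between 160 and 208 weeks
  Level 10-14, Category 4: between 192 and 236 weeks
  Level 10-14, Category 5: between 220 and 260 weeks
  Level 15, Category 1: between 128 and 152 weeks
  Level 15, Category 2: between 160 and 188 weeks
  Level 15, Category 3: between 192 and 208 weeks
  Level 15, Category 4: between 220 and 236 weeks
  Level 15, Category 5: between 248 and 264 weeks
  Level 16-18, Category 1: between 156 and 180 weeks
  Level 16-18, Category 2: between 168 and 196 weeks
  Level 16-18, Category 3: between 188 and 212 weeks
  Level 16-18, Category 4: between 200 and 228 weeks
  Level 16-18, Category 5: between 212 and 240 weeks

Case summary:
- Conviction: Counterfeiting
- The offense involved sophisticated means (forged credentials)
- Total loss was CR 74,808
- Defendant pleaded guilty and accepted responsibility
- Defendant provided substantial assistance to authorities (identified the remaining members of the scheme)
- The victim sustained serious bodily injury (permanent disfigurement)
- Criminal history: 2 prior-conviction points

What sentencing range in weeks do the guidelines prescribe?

156-180 weeks

Base offense level for counterfeiting: 11.
§1 applies: 11 − 3 = 8.
§2 applies: 8 + 3 = 11.
§3 applies: 11 + 4 = 15.
§4 applies (level before this adjustment is 15 ≥ 6, so +4): 15 + 4 = 19.
§5 applies: 19 − 2 = 17.
Final offense level: 17.
Criminal history: 2 prior points → Category 1 (0-3).
Level 17 falls in the 16-18 band.
Grid: Level 16-18 × Category 1 = 156-180 weeks.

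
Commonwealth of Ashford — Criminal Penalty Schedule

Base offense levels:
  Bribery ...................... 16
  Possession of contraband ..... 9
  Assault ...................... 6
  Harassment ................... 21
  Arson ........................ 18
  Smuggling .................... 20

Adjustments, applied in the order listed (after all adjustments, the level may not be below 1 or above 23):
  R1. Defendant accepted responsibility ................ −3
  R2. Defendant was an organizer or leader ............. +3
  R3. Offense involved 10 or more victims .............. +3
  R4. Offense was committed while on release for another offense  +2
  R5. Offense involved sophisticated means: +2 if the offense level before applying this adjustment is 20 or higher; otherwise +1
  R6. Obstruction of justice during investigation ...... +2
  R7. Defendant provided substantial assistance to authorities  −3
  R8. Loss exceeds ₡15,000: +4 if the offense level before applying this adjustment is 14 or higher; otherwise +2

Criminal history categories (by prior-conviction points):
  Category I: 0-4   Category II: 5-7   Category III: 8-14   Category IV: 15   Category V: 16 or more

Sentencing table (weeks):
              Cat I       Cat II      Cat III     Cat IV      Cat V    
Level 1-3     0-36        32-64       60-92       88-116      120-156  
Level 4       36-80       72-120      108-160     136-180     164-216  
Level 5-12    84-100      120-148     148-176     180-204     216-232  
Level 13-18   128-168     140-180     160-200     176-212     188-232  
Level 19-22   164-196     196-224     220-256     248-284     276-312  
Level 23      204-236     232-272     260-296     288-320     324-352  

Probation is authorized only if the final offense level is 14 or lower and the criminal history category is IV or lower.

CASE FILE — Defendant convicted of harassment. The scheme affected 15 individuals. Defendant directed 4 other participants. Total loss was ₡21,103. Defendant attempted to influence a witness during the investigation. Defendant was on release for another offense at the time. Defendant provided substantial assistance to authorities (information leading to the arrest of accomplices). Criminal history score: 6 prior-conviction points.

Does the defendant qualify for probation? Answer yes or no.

No

Base offense level for harassment: 21.
R1 does not apply.
R2 applies: 21 + 3 = 24.
R3 applies: 24 + 3 = 27.
R4 applies: 27 + 2 = 29.
R5 does not apply.
R6 applies: 29 + 2 = 31.
R7 applies: 31 − 3 = 28.
R8 applies (level before this adjustment is 28 ≥ 14, so +4): 28 + 4 = 32.
Level 32 exceeds the maximum of 23; capped at 23.
Final offense level: 23.
Criminal history: 6 prior points → Category II (5-7).
Level 23 falls in the 23 band.
Grid: Level 23 × Category II = 232-272 weeks.
Probation check: level 23 > 14 and category II ≤ IV → not eligible.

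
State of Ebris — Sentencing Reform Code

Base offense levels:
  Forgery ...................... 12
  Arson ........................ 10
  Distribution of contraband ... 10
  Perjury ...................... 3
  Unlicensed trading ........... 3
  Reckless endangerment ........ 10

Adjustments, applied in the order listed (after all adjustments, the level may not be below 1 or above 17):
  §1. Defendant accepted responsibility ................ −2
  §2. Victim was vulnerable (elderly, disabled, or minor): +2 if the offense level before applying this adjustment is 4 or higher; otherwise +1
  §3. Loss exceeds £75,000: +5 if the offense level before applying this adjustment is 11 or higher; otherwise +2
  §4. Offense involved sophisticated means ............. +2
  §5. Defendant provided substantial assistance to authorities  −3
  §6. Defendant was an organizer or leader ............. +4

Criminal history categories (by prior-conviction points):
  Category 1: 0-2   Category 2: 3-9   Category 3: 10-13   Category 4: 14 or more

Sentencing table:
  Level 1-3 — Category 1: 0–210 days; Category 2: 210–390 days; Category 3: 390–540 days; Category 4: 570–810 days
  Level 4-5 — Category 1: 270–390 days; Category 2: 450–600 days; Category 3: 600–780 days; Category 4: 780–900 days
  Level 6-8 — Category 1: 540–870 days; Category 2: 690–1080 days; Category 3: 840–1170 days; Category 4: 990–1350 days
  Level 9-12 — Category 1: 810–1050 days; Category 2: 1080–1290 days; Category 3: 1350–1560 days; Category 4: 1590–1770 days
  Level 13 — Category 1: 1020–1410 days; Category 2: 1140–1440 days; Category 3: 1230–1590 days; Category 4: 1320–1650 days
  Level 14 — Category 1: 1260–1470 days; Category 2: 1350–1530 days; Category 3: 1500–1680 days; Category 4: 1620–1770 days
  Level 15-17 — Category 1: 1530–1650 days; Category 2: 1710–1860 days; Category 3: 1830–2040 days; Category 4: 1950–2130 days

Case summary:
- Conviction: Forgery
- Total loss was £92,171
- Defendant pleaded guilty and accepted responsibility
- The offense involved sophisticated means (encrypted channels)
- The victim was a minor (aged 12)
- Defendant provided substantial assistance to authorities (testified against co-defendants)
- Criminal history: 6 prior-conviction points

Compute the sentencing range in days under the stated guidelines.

1710-1860 days

Base offense level for forgery: 12.
§1 applies: 12 − 2 = 10.
§2 applies (level before this adjustment is 10 ≥ 4, so +2): 10 + 2 = 12.
§3 applies (level before this adjustment is 12 ≥ 11, so +5): 12 + 5 = 17.
§4 applies: 17 + 2 = 19.
§5 applies: 19 − 3 = 16.
Final offense level: 16.
Criminal history: 6 prior points → Category 2 (3-9).
Level 16 falls in the 15-17 band.
Grid: Level 15-17 × Category 2 = 1710-1860 days.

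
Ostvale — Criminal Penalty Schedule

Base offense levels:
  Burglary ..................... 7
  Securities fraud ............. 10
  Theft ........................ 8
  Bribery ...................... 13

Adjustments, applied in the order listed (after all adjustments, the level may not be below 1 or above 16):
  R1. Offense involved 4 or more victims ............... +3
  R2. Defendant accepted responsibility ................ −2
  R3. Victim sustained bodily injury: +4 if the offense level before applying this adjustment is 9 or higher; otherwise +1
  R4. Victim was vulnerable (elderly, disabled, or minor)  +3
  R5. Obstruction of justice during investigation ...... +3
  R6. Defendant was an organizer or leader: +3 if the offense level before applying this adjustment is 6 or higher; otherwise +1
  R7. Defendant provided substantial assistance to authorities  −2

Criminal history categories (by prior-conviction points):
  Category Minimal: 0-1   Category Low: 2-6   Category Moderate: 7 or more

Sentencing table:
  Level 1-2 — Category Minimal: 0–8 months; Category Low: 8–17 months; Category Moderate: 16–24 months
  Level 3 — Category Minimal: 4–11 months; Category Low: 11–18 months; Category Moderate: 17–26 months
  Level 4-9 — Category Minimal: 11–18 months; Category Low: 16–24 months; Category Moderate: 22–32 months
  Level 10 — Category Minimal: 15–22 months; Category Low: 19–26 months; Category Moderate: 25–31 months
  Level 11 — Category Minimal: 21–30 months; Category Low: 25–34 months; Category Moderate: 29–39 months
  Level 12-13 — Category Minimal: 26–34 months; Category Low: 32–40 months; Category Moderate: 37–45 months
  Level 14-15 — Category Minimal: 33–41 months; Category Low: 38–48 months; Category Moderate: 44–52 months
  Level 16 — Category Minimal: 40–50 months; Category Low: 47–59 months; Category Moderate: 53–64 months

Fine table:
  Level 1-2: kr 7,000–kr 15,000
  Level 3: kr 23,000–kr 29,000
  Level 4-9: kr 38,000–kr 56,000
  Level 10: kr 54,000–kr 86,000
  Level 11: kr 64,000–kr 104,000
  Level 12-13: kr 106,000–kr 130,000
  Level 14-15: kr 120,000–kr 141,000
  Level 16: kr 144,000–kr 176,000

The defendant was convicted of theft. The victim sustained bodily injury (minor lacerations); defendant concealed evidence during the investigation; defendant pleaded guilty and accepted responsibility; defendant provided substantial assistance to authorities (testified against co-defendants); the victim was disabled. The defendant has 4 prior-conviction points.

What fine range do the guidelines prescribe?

Base offense level for theft: 8.
R2 applies: 8 − 2 = 6.
R3 applies (level before this adjustment is 6 < 9, so +1): 6 + 1 = 7.
R4 applies: 7 + 3 = 10.
R5 applies: 10 + 3 = 13.
R7 applies: 13 − 2 = 11.
Final offense level: 11.
Level 11 falls in the 11 band.
Fine table: Level 11 → kr 64,000–kr 104,000.

kr 64,000–kr 104,000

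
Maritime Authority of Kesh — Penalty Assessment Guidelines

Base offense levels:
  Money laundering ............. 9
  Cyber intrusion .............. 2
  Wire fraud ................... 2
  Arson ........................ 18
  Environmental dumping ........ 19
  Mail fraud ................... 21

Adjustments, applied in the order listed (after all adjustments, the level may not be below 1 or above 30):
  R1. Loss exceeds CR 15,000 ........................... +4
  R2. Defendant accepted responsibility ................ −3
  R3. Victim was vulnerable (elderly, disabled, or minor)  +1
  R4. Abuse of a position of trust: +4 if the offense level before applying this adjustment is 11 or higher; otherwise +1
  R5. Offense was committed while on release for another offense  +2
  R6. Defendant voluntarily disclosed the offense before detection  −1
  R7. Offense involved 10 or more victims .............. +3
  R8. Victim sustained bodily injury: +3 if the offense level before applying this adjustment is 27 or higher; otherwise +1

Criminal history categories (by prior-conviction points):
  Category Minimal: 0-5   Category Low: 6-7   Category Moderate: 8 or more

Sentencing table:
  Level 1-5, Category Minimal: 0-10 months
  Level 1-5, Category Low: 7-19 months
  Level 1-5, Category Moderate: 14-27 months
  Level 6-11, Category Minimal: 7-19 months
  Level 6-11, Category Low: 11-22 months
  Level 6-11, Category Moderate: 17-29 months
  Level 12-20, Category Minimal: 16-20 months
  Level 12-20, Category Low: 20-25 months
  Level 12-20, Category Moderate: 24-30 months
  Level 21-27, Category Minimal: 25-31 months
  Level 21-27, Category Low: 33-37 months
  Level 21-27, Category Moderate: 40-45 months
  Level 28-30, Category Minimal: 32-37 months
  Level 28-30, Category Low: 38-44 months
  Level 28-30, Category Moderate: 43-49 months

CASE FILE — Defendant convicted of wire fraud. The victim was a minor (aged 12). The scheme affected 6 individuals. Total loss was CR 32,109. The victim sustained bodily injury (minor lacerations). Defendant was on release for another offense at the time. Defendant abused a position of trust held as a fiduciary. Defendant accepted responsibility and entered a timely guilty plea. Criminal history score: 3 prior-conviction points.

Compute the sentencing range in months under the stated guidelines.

Base offense level for wire fraud: 2.
R1 applies: 2 + 4 = 6.
R2 applies: 6 − 3 = 3.
R3 applies: 3 + 1 = 4.
R4 applies (level before this adjustment is 4 < 11, so +1): 4 + 1 = 5.
R5 applies: 5 + 2 = 7.
R6 does not apply.
R7 does not apply.
R8 applies (level before this adjustment is 7 < 27, so +1): 7 + 1 = 8.
Final offense level: 8.
Criminal history: 3 prior points → Category Minimal (0-5).
Level 8 falls in the 6-11 band.
Grid: Level 6-11 × Category Minimal = 7-19 months.

7-19 months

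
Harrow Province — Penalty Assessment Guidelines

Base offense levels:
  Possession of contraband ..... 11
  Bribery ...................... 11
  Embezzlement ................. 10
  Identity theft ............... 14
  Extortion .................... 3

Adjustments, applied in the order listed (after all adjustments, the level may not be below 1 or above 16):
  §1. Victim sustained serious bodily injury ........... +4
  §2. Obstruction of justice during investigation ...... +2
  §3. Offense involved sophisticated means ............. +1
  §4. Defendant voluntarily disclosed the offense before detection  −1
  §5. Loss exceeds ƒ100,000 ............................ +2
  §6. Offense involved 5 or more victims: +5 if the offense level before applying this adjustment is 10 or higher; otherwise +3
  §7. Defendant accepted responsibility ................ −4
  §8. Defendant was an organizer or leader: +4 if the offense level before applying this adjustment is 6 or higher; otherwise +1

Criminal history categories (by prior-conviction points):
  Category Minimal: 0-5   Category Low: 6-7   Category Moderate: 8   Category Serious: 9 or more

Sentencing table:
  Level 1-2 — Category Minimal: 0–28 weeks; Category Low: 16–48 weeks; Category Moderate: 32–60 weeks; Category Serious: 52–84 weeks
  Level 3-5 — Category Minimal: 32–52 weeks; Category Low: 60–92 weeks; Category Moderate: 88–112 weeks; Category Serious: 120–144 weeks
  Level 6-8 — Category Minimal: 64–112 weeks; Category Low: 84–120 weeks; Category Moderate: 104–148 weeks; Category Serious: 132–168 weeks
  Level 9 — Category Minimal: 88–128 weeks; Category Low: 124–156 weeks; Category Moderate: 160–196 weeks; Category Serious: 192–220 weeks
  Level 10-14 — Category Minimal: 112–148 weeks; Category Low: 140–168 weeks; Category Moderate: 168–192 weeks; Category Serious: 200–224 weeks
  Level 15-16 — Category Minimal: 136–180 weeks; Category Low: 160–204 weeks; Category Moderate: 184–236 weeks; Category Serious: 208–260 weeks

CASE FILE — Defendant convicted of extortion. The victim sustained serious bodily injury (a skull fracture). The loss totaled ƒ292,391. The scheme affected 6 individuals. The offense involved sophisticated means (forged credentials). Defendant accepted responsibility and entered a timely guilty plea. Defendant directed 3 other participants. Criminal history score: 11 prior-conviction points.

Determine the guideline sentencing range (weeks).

208-260 weeks

Base offense level for extortion: 3.
§1 applies: 3 + 4 = 7.
§2 does not apply.
§3 applies: 7 + 1 = 8.
§4 does not apply.
§5 applies: 8 + 2 = 10.
§6 applies (level before this adjustment is 10 ≥ 10, so +5): 10 + 5 = 15.
§7 applies: 15 − 4 = 11.
§8 applies (level before this adjustment is 11 ≥ 6, so +4): 11 + 4 = 15.
Final offense level: 15.
Criminal history: 11 prior points → Category Serious (9+).
Level 15 falls in the 15-16 band.
Grid: Level 15-16 × Category Serious = 208-260 weeks.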